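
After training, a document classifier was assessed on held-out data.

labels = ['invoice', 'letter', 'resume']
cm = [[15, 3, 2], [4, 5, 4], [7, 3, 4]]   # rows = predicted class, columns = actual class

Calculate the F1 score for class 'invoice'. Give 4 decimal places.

0.6522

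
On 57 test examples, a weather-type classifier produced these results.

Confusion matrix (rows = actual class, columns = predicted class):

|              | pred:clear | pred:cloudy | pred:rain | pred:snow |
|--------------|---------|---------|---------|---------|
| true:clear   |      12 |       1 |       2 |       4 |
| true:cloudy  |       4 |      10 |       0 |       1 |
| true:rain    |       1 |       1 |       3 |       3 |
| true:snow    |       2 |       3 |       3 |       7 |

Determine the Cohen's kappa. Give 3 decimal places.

Observed agreement pₒ = trace/N = 32/57 = 0.5614
Expected agreement pₑ = Σ (rowᵢ·colᵢ)/N² = (19·19 + 15·15 + 8·8 + 15·15)/57² = 0.2693
κ = (pₒ − pₑ)/(1 − pₑ) = (0.5614 − 0.2693)/(1 − 0.2693) = 0.400

0.400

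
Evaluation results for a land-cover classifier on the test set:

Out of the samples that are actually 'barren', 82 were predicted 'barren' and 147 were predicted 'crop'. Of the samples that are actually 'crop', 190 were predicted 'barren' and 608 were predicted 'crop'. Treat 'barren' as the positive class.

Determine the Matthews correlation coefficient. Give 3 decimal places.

0.113

MCC = (TP·TN − FP·FN) / √((TP+FP)(TP+FN)(TN+FP)(TN+FN))
Numerator = 82·608 − 190·147 = 21926
Denominator = √(272·229·798·755) = √37527897120 = 193721.1840
MCC = 21926 / 193721.1840 = 0.113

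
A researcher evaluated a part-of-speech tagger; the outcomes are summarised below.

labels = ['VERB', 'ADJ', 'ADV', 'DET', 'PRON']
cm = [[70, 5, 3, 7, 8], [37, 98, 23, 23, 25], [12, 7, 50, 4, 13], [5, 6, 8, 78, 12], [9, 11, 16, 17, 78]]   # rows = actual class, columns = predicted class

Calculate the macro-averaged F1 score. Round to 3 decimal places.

Per-class F1 score (2·TP/(2·TP+FP+FN)):
  VERB: TP=70, FP=37+12+5+9=63, FN=5+3+7+8=23 → 140/226 = 0.6195
  ADJ: TP=98, FP=5+7+6+11=29, FN=37+23+23+25=108 → 196/333 = 0.5886
  ADV: TP=50, FP=3+23+8+16=50, FN=12+7+4+13=36 → 100/186 = 0.5376
  DET: TP=78, FP=7+23+4+17=51, FN=5+6+8+12=31 → 156/238 = 0.6555
  PRON: TP=78, FP=8+25+13+12=58, FN=9+11+16+17=53 → 156/267 = 0.5843
Macro-F1 score = mean = (0.6195 + 0.5886 + 0.5376 + 0.6555 + 0.5843) / 5 = 0.597

0.597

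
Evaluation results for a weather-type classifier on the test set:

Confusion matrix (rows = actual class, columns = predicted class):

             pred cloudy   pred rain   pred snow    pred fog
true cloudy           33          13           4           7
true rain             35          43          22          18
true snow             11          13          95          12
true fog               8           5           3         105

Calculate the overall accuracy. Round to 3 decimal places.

Accuracy = trace / total = (33+43+95+105=276) / 427 = 276/427 = 0.646

0.646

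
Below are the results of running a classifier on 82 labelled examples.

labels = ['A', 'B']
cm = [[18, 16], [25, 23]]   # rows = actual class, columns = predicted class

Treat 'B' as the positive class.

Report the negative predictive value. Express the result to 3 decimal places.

0.419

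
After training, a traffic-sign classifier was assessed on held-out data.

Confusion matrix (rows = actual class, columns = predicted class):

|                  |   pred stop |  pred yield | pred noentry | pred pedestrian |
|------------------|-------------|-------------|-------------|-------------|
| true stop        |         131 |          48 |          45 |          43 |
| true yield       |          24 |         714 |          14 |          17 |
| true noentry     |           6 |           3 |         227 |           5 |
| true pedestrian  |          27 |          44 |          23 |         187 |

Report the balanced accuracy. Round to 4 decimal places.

Balanced accuracy = mean of per-class recall.
  stop: recall = 131/267 = 0.49064
  yield: recall = 714/769 = 0.92848
  noentry: recall = 227/241 = 0.94191
  pedestrian: recall = 187/281 = 0.66548
Mean = (0.49064 + 0.92848 + 0.94191 + 0.66548) / 4 = 0.7566

0.7566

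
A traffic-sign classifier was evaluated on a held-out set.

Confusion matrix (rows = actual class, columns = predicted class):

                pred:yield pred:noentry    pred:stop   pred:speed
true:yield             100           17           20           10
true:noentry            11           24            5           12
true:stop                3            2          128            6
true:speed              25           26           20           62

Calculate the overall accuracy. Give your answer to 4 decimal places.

Accuracy = trace / total = (100+24+128+62=314) / 471 = 314/471 = 0.6667

0.6667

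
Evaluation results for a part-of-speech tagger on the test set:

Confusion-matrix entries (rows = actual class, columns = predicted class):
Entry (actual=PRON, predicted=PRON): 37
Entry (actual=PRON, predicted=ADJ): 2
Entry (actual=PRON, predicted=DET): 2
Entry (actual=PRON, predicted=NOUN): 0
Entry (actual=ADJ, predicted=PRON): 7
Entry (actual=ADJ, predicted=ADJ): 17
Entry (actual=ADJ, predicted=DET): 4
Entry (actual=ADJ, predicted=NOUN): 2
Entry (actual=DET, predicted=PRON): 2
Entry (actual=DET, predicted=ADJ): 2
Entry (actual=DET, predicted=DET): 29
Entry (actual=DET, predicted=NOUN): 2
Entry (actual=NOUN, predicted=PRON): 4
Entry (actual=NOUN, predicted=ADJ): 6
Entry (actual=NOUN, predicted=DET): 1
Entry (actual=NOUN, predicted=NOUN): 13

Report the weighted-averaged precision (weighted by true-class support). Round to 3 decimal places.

Per-class precision (TP/(TP+FP)):
  PRON: TP=37, FP=7+2+4=13 → 37/50 = 0.7400
  ADJ: TP=17, FP=2+2+6=10 → 17/27 = 0.6296
  DET: TP=29, FP=2+4+1=7 → 29/36 = 0.8056
  NOUN: TP=13, FP=0+2+2=4 → 13/17 = 0.7647
Weighted-precision = Σ (supportᵢ/N)·precisionᵢ with N=130: (41/130)·0.7400 + (30/130)·0.6296 + (35/130)·0.8056 + (24/130)·0.7647 = 0.737

0.737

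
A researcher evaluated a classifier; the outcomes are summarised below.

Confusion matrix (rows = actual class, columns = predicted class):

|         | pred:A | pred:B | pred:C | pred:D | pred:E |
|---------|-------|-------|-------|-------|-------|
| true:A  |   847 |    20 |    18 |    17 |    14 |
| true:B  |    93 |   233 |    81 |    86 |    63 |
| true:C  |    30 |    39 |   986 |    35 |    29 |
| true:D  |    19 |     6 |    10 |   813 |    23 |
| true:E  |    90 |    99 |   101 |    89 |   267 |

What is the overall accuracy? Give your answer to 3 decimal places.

0.766

Accuracy = trace / total = (847+233+986+813+267=3146) / 4108 = 3146/4108 = 0.766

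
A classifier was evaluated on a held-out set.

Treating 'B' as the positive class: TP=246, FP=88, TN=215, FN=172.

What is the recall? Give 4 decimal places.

Recall = TP/(TP+FN) = 246/(246+172) = 246/418 = 0.5885

0.5885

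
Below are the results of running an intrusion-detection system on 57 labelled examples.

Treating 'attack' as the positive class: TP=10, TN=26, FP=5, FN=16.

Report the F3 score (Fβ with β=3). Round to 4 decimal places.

Fβ = (1+β²)·TP / ((1+β²)·TP + β²·FN + FP), with β²=9
= 10·10 / (10·10 + 9·16 + 5) = 0.4016

0.4016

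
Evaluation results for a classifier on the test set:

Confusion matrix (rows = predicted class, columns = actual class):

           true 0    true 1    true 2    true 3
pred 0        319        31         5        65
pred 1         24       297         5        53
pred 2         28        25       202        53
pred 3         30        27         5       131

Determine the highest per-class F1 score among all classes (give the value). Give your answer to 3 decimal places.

0.783

Per-class F1 score (2·TP/(2·TP+FP+FN)):
  0: TP=319, FP=31+5+65=101, FN=24+28+30=82 → 638/821 = 0.7771
  1: TP=297, FP=24+5+53=82, FN=31+25+27=83 → 594/759 = 0.7826
  2: TP=202, FP=28+25+53=106, FN=5+5+5=15 → 404/525 = 0.7695
  3: TP=131, FP=30+27+5=62, FN=65+53+53=171 → 262/495 = 0.5293
Highest is class '1' with F1 score = 0.783.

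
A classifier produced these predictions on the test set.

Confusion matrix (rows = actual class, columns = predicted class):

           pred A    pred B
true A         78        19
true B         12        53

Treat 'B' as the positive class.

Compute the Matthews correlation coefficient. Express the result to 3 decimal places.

MCC = (TP·TN − FP·FN) / √((TP+FP)(TP+FN)(TN+FP)(TN+FN))
Numerator = 53·78 − 19·12 = 3906
Denominator = √(72·65·97·90) = √40856400 = 6391.9011
MCC = 3906 / 6391.9011 = 0.611

0.611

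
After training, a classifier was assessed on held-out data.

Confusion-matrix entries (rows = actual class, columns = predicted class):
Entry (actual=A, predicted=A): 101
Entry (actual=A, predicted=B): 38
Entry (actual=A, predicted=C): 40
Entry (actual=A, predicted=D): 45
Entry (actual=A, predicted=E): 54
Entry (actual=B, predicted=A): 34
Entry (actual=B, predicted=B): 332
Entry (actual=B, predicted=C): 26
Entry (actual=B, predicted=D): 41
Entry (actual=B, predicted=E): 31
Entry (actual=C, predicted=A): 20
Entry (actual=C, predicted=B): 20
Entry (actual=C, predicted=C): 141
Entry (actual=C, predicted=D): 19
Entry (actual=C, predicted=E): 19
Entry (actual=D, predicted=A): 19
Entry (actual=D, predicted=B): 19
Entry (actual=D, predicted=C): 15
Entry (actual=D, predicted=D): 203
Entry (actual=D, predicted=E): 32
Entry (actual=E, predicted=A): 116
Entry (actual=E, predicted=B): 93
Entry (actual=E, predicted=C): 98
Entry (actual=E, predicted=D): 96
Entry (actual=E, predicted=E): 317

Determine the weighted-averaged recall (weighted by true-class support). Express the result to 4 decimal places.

Per-class recall (TP/(TP+FN)):
  A: TP=101, FN=38+40+45+54=177 → 101/278 = 0.36331
  B: TP=332, FN=34+26+41+31=132 → 332/464 = 0.71552
  C: TP=141, FN=20+20+19+19=78 → 141/219 = 0.64384
  D: TP=203, FN=19+19+15+32=85 → 203/288 = 0.70486
  E: TP=317, FN=116+93+98+96=403 → 317/720 = 0.44028
Weighted-recall = Σ (supportᵢ/N)·recallᵢ with N=1969: (278/1969)·0.36331 + (464/1969)·0.71552 + (219/1969)·0.64384 + (288/1969)·0.70486 + (720/1969)·0.44028 = 0.5556

0.5556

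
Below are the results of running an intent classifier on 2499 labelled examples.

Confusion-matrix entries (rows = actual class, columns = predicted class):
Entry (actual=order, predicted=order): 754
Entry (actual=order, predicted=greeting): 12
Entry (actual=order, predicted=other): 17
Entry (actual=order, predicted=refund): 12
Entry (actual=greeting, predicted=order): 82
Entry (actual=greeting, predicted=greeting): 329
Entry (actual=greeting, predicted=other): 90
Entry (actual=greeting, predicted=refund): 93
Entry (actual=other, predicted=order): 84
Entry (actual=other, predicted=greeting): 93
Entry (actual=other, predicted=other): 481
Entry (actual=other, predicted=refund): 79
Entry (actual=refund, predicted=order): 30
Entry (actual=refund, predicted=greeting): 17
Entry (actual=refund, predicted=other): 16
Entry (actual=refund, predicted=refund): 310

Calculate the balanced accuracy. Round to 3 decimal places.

0.747

Balanced accuracy = mean of per-class recall.
  order: recall = 754/795 = 0.9484
  greeting: recall = 329/594 = 0.5539
  other: recall = 481/737 = 0.6526
  refund: recall = 310/373 = 0.8311
Mean = (0.9484 + 0.5539 + 0.6526 + 0.8311) / 4 = 0.747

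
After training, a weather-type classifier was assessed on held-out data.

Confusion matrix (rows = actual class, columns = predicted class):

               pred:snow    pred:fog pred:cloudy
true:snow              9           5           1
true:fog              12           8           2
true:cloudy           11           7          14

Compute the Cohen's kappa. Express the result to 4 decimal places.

Observed agreement pₒ = trace/N = 31/69 = 0.44928
Expected agreement pₑ = Σ (rowᵢ·colᵢ)/N² = (15·32 + 22·20 + 32·17)/69² = 0.30750
κ = (pₒ − pₑ)/(1 − pₑ) = (0.44928 − 0.30750)/(1 − 0.30750) = 0.2047

0.2047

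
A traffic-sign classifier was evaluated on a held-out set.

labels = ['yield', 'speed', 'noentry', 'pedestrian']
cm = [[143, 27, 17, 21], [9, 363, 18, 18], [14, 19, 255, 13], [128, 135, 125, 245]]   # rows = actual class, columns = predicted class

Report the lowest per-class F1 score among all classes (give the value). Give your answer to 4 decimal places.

0.5269

Per-class F1 score (2·TP/(2·TP+FP+FN)):
  yield: TP=143, FP=9+14+128=151, FN=27+17+21=65 → 286/502 = 0.56972
  speed: TP=363, FP=27+19+135=181, FN=9+18+18=45 → 726/952 = 0.76261
  noentry: TP=255, FP=17+18+125=160, FN=14+19+13=46 → 510/716 = 0.71229
  pedestrian: TP=245, FP=21+18+13=52, FN=128+135+125=388 → 490/930 = 0.52688
Lowest is class 'pedestrian' with F1 score = 0.5269.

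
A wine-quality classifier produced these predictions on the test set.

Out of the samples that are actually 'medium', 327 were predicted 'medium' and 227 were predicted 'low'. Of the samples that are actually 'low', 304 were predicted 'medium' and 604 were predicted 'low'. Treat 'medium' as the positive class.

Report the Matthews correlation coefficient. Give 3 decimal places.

0.250

MCC = (TP·TN − FP·FN) / √((TP+FP)(TP+FN)(TN+FP)(TN+FN))
Numerator = 327·604 − 304·227 = 128500
Denominator = √(631·554·908·831) = √263770362552 = 513585.7889
MCC = 128500 / 513585.7889 = 0.250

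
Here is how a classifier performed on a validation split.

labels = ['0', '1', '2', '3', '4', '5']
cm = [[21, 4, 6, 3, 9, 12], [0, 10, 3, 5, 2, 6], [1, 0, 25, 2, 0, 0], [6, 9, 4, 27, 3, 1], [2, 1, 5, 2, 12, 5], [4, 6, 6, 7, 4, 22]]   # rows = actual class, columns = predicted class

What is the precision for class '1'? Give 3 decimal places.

One-vs-rest for '1': TP = diagonal; FP = other classes predicted '1'; FN = '1' predicted as other.
precision = TP/(TP+FP).
1: TP=10, FP=4+0+9+1+6=20 → 10/30 = 0.3333

0.333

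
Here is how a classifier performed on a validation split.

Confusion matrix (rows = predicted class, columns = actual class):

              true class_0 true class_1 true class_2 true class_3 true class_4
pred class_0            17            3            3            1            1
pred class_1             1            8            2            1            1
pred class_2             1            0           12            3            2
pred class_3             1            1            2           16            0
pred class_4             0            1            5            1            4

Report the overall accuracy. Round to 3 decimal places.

Accuracy = trace / total = (17+8+12+16+4=57) / 87 = 57/87 = 0.655

0.655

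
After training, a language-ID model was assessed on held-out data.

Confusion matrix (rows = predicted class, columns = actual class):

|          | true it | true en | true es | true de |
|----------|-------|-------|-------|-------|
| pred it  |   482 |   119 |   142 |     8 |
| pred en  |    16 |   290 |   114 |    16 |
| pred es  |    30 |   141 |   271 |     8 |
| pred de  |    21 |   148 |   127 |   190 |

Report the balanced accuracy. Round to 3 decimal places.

0.641

Balanced accuracy = mean of per-class recall.
  it: recall = 482/549 = 0.8780
  en: recall = 290/698 = 0.4155
  es: recall = 271/654 = 0.4144
  de: recall = 190/222 = 0.8559
Mean = (0.8780 + 0.4155 + 0.4144 + 0.8559) / 4 = 0.641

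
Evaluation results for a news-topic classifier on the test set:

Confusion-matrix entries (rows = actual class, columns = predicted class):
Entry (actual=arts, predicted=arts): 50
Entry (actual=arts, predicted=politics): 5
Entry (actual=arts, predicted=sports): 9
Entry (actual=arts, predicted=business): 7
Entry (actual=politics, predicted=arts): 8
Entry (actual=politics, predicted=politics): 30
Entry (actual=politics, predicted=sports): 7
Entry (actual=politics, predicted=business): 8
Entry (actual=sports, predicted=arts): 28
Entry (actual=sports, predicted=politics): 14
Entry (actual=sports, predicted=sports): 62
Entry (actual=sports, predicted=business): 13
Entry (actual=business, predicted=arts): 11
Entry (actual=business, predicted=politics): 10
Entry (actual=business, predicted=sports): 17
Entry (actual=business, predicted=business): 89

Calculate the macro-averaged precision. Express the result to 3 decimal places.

Per-class precision (TP/(TP+FP)):
  arts: TP=50, FP=8+28+11=47 → 50/97 = 0.5155
  politics: TP=30, FP=5+14+10=29 → 30/59 = 0.5085
  sports: TP=62, FP=9+7+17=33 → 62/95 = 0.6526
  business: TP=89, FP=7+8+13=28 → 89/117 = 0.7607
Macro-precision = mean = (0.5155 + 0.5085 + 0.6526 + 0.7607) / 4 = 0.609

0.609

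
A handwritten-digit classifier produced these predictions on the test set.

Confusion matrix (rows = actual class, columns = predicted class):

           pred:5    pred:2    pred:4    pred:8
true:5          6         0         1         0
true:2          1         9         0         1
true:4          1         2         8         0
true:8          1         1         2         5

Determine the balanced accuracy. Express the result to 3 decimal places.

0.740

Balanced accuracy = mean of per-class recall.
  5: recall = 6/7 = 0.8571
  2: recall = 9/11 = 0.8182
  4: recall = 8/11 = 0.7273
  8: recall = 5/9 = 0.5556
Mean = (0.8571 + 0.8182 + 0.7273 + 0.5556) / 4 = 0.740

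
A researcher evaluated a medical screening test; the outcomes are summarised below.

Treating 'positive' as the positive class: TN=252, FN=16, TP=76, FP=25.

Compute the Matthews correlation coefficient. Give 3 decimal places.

0.714

MCC = (TP·TN − FP·FN) / √((TP+FP)(TP+FN)(TN+FP)(TN+FN))
Numerator = 76·252 − 25·16 = 18752
Denominator = √(101·92·277·268) = √689800912 = 26264.0612
MCC = 18752 / 26264.0612 = 0.714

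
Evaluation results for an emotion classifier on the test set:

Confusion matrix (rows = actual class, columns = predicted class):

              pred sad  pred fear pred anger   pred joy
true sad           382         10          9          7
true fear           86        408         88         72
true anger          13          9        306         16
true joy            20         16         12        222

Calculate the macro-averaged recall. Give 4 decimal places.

Per-class recall (TP/(TP+FN)):
  sad: TP=382, FN=10+9+7=26 → 382/408 = 0.93627
  fear: TP=408, FN=86+88+72=246 → 408/654 = 0.62385
  anger: TP=306, FN=13+9+16=38 → 306/344 = 0.88953
  joy: TP=222, FN=20+16+12=48 → 222/270 = 0.82222
Macro-recall = mean = (0.93627 + 0.62385 + 0.88953 + 0.82222) / 4 = 0.8180

0.8180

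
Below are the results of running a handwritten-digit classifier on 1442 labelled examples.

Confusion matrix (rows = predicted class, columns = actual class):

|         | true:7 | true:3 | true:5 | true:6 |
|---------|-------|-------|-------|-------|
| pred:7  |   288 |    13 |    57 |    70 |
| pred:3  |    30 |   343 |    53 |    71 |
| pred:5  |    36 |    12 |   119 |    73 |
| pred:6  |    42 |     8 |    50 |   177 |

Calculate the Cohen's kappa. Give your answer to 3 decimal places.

0.520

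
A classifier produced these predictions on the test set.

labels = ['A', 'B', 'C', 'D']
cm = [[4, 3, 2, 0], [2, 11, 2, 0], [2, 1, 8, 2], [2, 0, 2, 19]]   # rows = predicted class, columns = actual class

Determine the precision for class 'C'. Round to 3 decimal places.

precision = TP/(TP+FP).
C: TP=8, FP=2+1+2=5 → 8/13 = 0.6154

0.615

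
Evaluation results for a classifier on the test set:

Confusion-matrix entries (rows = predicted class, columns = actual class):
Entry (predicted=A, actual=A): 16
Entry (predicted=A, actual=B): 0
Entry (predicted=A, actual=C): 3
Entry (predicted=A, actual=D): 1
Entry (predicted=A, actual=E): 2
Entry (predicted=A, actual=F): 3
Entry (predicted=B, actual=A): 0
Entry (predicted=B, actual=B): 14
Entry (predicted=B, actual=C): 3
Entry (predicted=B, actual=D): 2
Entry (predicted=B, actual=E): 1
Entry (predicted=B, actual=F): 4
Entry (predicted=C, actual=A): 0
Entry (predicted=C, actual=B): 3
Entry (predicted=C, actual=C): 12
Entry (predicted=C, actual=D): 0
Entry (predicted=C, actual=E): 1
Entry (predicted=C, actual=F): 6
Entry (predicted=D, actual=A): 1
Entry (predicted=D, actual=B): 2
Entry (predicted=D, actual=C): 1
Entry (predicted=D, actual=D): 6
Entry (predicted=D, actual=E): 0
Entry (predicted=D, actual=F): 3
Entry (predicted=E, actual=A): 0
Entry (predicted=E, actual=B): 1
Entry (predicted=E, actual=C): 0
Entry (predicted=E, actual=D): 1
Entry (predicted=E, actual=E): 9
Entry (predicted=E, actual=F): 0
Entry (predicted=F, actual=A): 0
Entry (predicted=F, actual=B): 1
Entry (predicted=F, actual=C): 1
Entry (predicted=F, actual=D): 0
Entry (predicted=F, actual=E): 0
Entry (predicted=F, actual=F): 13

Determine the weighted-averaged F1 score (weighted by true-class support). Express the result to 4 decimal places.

Per-class F1 score (2·TP/(2·TP+FP+FN)):
  A: TP=16, FP=0+3+1+2+3=9, FN=0+0+1+0+0=1 → 32/42 = 0.76190
  B: TP=14, FP=0+3+2+1+4=10, FN=0+3+2+1+1=7 → 28/45 = 0.62222
  C: TP=12, FP=0+3+0+1+6=10, FN=3+3+1+0+1=8 → 24/42 = 0.57143
  D: TP=6, FP=1+2+1+0+3=7, FN=1+2+0+1+0=4 → 12/23 = 0.52174
  E: TP=9, FP=0+1+0+1+0=2, FN=2+1+1+0+0=4 → 18/24 = 0.75000
  F: TP=13, FP=0+1+1+0+0=2, FN=3+4+6+3+0=16 → 26/44 = 0.59091
Weighted-F1 score = Σ (supportᵢ/N)·F1 scoreᵢ with N=110: (17/110)·0.76190 + (21/110)·0.62222 + (20/110)·0.57143 + (10/110)·0.52174 + (13/110)·0.75000 + (29/110)·0.59091 = 0.6323

0.6323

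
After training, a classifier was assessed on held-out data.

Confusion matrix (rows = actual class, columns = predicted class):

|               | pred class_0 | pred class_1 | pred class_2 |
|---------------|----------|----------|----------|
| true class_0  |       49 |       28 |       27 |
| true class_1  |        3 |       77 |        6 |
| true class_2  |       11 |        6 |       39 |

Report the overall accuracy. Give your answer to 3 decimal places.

0.671

Accuracy = trace / total = (49+77+39=165) / 246 = 165/246 = 0.671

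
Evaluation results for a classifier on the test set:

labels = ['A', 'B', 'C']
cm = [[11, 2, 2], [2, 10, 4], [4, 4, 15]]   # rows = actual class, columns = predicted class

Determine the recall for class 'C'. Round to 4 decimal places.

0.6522

recall = TP/(TP+FN).
C: TP=15, FN=4+4=8 → 15/23 = 0.65217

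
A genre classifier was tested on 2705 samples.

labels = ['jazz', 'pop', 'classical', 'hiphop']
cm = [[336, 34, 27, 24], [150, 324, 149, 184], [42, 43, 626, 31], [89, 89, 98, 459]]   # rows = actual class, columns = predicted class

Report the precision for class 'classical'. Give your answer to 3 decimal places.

0.696

precision = TP/(TP+FP).
classical: TP=626, FP=27+149+98=274 → 626/900 = 0.6956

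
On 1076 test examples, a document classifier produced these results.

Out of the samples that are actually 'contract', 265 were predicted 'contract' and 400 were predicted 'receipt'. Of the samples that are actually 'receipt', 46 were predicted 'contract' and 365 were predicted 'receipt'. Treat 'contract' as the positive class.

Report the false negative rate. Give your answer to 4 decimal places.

FNR = FN/(FN+TP) = 400/(400+265) = 0.6015

0.6015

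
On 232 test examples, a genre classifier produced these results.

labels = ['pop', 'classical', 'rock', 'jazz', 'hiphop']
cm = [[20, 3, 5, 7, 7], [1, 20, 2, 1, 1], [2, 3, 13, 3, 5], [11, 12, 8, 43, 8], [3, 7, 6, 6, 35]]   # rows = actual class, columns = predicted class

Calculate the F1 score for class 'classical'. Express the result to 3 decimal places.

0.571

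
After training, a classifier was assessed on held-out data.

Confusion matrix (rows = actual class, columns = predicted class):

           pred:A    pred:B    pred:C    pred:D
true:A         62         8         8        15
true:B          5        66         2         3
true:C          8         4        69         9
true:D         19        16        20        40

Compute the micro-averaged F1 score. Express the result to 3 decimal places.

Micro-averaging pools counts across classes: ΣTP=237, ΣFP=117, ΣFN=117.
Micro-F1 score = 2·TP/(2·TP+FP+FN) on pooled counts = 0.669 (equals overall accuracy in single-label multiclass).

0.669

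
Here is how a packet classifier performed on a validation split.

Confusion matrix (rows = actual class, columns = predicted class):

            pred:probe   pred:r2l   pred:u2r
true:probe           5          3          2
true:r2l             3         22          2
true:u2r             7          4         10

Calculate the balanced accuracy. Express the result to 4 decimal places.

0.5970

Balanced accuracy = mean of per-class recall.
  probe: recall = 5/10 = 0.50000
  r2l: recall = 22/27 = 0.81481
  u2r: recall = 10/21 = 0.47619
Mean = (0.50000 + 0.81481 + 0.47619) / 3 = 0.5970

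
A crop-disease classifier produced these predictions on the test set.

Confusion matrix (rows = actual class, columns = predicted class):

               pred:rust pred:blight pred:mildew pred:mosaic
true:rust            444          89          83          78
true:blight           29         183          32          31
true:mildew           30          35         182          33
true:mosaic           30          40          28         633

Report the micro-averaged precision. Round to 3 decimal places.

0.728

Micro-averaging pools counts across classes: ΣTP=1442, ΣFP=538, ΣFN=538.
Micro-precision = TP/(TP+FP) on pooled counts = 0.728 (equals overall accuracy in single-label multiclass).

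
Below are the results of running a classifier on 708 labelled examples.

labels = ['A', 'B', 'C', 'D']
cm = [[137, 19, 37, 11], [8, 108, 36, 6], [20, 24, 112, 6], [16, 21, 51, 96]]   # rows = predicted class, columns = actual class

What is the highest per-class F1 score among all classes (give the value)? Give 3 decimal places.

Per-class F1 score (2·TP/(2·TP+FP+FN)):
  A: TP=137, FP=19+37+11=67, FN=8+20+16=44 → 274/385 = 0.7117
  B: TP=108, FP=8+36+6=50, FN=19+24+21=64 → 216/330 = 0.6545
  C: TP=112, FP=20+24+6=50, FN=37+36+51=124 → 224/398 = 0.5628
  D: TP=96, FP=16+21+51=88, FN=11+6+6=23 → 192/303 = 0.6337
Highest is class 'A' with F1 score = 0.712.

0.712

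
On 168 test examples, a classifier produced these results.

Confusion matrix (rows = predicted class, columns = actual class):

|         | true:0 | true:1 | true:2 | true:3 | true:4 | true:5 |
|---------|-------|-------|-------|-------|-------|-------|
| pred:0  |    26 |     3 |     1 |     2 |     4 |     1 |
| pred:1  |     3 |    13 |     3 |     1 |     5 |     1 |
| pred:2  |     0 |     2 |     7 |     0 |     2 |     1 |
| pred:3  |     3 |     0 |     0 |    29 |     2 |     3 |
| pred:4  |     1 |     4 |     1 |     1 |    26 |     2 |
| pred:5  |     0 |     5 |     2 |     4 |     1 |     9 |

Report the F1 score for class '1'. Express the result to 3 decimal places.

0.491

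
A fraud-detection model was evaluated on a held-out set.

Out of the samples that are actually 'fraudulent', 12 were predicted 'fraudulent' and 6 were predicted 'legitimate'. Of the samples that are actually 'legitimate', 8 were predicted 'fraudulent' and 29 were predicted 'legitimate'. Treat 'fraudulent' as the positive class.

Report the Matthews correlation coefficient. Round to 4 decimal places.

MCC = (TP·TN − FP·FN) / √((TP+FP)(TP+FN)(TN+FP)(TN+FN))
Numerator = 12·29 − 8·6 = 300
Denominator = √(20·18·37·35) = √466200 = 682.7884
MCC = 300 / 682.7884 = 0.4394

0.4394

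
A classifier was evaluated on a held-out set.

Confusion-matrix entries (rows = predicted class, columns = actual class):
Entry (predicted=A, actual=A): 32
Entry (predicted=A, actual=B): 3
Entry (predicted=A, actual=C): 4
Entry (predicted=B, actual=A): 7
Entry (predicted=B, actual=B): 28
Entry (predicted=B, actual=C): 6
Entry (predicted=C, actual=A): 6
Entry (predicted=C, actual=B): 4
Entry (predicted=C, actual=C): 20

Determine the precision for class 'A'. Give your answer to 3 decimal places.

0.821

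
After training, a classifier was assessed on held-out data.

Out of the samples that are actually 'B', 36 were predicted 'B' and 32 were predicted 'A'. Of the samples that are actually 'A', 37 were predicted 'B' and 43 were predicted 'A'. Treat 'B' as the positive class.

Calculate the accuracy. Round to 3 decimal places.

0.534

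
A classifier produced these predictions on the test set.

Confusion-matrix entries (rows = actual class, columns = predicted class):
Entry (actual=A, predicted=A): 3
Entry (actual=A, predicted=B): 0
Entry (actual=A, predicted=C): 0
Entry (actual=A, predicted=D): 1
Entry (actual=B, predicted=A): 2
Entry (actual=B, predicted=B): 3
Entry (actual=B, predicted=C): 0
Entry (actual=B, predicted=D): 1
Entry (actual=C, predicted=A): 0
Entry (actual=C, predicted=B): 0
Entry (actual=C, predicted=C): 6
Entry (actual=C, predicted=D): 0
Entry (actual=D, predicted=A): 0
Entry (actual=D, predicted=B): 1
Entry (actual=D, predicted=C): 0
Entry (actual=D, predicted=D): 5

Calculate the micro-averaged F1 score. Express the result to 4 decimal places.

Micro-averaging pools counts across classes: ΣTP=17, ΣFP=5, ΣFN=5.
Micro-F1 score = 2·TP/(2·TP+FP+FN) on pooled counts = 0.7727 (equals overall accuracy in single-label multiclass).

0.7727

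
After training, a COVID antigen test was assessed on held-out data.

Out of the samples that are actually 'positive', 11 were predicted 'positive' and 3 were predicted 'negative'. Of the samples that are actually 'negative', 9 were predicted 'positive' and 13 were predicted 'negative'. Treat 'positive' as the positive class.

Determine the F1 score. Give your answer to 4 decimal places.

Precision = TP/(TP+FP) = 11/20 = 0.5500
Recall = TP/(TP+FN) = 11/14 = 0.7857
F1 = 2·TP/(2·TP+FP+FN) = 22/34 = 0.6471

0.6471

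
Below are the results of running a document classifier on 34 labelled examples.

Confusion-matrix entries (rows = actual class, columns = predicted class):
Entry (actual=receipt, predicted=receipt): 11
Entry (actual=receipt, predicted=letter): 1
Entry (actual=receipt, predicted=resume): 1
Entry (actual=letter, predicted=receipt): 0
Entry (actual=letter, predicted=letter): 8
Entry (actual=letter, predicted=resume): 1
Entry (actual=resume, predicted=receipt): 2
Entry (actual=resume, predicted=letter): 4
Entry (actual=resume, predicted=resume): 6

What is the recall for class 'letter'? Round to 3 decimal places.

Take TP from the diagonal, FP from the rest of the 'letter' prediction marginal, FN from the rest of the 'letter' actual marginal.
recall = TP/(TP+FN).
letter: TP=8, FN=0+1=1 → 8/9 = 0.8889

0.889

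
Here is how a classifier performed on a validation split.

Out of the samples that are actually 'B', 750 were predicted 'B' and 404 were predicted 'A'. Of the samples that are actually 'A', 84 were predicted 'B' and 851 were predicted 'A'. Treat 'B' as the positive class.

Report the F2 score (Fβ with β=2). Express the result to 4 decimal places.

Fβ = (1+β²)·TP / ((1+β²)·TP + β²·FN + FP), with β²=4
= 5·750 / (5·750 + 4·404 + 84) = 0.6881

0.6881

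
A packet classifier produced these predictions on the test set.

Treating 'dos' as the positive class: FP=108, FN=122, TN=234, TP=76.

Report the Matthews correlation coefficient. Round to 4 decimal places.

0.0692

MCC = (TP·TN − FP·FN) / √((TP+FP)(TP+FN)(TN+FP)(TN+FN))
Numerator = 76·234 − 108·122 = 4608
Denominator = √(184·198·342·356) = √4435668864 = 66600.8173
MCC = 4608 / 66600.8173 = 0.0692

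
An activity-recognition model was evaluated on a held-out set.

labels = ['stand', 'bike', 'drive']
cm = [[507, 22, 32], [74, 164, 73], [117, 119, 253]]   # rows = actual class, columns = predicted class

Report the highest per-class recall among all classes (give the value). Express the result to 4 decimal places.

0.9037

Per-class recall (TP/(TP+FN)):
  stand: TP=507, FN=22+32=54 → 507/561 = 0.90374
  bike: TP=164, FN=74+73=147 → 164/311 = 0.52733
  drive: TP=253, FN=117+119=236 → 253/489 = 0.51738
Highest is class 'stand' with recall = 0.9037.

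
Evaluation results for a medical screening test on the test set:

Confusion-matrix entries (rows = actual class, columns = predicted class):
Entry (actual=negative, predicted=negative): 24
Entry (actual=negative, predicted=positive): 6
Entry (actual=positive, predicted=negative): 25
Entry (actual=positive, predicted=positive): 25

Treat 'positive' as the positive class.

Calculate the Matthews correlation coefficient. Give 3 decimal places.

0.298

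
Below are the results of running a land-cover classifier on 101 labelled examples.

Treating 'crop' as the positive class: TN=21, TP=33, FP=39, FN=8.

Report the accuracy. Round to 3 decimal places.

0.535

Accuracy = (TP+TN)/N = (33+21)/101 = 0.535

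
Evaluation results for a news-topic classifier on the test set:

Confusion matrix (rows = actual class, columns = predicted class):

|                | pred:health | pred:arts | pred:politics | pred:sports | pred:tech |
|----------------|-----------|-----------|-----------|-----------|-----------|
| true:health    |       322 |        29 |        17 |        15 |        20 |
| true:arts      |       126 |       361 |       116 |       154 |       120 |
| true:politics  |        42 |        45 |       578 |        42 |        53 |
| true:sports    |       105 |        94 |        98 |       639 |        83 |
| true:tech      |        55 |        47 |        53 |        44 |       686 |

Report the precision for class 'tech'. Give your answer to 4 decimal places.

0.7131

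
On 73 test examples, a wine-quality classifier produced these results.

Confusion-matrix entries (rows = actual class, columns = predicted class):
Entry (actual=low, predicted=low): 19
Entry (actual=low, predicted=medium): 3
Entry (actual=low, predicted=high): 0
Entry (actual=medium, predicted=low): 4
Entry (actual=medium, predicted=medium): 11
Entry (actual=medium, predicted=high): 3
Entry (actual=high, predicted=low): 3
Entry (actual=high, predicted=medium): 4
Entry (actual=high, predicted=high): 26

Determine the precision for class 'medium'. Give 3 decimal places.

0.611

precision = TP/(TP+FP).
medium: TP=11, FP=3+4=7 → 11/18 = 0.6111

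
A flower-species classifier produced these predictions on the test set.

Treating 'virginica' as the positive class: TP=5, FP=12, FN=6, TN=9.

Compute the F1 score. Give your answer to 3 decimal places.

0.357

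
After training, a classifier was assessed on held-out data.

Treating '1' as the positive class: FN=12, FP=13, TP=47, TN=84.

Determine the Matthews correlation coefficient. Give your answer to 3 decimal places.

MCC = (TP·TN − FP·FN) / √((TP+FP)(TP+FN)(TN+FP)(TN+FN))
Numerator = 47·84 − 13·12 = 3792
Denominator = √(60·59·97·96) = √32964480 = 5741.4702
MCC = 3792 / 5741.4702 = 0.660

0.660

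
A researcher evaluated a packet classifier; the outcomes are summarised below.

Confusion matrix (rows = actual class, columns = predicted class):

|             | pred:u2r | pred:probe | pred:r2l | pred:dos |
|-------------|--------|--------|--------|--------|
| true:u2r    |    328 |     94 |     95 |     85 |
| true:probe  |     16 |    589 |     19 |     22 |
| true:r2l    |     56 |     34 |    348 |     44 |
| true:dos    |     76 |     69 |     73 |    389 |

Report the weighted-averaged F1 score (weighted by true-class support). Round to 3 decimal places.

Per-class F1 score (2·TP/(2·TP+FP+FN)):
  u2r: TP=328, FP=16+56+76=148, FN=94+95+85=274 → 656/1078 = 0.6085
  probe: TP=589, FP=94+34+69=197, FN=16+19+22=57 → 1178/1432 = 0.8226
  r2l: TP=348, FP=95+19+73=187, FN=56+34+44=134 → 696/1017 = 0.6844
  dos: TP=389, FP=85+22+44=151, FN=76+69+73=218 → 778/1147 = 0.6783
Weighted-F1 score = Σ (supportᵢ/N)·F1 scoreᵢ with N=2337: (602/2337)·0.6085 + (646/2337)·0.8226 + (482/2337)·0.6844 + (607/2337)·0.6783 = 0.701

0.701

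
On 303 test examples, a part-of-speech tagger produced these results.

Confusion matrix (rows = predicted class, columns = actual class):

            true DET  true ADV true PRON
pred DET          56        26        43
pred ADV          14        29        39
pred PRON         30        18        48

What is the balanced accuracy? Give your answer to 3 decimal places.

Balanced accuracy = mean of per-class recall.
  DET: recall = 56/100 = 0.5600
  ADV: recall = 29/73 = 0.3973
  PRON: recall = 48/130 = 0.3692
Mean = (0.5600 + 0.3973 + 0.3692) / 3 = 0.442

0.442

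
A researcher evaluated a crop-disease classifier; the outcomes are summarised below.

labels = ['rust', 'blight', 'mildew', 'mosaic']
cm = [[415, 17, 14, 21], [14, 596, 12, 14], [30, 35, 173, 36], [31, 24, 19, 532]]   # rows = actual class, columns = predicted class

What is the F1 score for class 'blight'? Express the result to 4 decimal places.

0.9113

One-vs-rest for 'blight': TP = diagonal; FP = other classes predicted 'blight'; FN = 'blight' predicted as other.
F1 score = 2·TP/(2·TP+FP+FN).
blight: TP=596, FP=17+35+24=76, FN=14+12+14=40 → 1192/1308 = 0.91131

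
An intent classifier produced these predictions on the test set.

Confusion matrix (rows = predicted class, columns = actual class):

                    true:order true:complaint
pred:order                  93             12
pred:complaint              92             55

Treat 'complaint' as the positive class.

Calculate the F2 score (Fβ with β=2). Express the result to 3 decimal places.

0.663

Fβ = (1+β²)·TP / ((1+β²)·TP + β²·FN + FP), with β²=4
= 5·55 / (5·55 + 4·12 + 92) = 0.663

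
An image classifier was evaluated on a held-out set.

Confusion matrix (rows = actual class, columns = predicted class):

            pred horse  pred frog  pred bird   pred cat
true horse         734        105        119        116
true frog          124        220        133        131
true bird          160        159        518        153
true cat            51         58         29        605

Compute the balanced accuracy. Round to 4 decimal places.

Balanced accuracy = mean of per-class recall.
  horse: recall = 734/1074 = 0.68343
  frog: recall = 220/608 = 0.36184
  bird: recall = 518/990 = 0.52323
  cat: recall = 605/743 = 0.81427
Mean = (0.68343 + 0.36184 + 0.52323 + 0.81427) / 4 = 0.5957

0.5957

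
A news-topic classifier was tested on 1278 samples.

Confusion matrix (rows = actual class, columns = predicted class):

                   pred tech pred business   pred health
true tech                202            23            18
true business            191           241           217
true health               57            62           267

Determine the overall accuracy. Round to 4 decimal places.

Accuracy = trace / total = (202+241+267=710) / 1278 = 710/1278 = 0.5556

0.5556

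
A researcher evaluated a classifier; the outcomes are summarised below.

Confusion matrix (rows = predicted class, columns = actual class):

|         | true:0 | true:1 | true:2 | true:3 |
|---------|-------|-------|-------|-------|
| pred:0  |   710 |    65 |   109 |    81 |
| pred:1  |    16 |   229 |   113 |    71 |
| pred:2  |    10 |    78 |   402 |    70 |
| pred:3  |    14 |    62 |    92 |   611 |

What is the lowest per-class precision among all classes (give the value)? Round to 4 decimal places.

Per-class precision (TP/(TP+FP)):
  0: TP=710, FP=65+109+81=255 → 710/965 = 0.73575
  1: TP=229, FP=16+113+71=200 → 229/429 = 0.53380
  2: TP=402, FP=10+78+70=158 → 402/560 = 0.71786
  3: TP=611, FP=14+62+92=168 → 611/779 = 0.78434
Lowest is class '1' with precision = 0.5338.

0.5338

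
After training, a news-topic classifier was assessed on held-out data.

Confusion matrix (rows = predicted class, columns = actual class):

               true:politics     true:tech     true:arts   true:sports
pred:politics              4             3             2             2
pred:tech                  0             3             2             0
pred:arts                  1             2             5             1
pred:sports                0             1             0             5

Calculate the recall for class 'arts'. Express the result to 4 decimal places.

0.5556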